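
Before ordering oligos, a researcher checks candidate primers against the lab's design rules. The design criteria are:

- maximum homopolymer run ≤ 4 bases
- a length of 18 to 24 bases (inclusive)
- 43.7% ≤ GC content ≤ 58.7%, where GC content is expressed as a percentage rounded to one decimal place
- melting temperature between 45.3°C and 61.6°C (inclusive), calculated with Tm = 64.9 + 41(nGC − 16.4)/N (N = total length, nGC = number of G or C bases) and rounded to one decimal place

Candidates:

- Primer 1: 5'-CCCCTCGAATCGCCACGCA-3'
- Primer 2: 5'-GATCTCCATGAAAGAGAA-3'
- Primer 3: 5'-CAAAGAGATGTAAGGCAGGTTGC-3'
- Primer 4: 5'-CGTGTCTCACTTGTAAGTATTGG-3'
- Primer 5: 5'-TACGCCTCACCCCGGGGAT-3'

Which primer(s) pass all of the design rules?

Primer 3 only.

Primer 1 (19 nt, A=4 T=2 G=3 C=10): longest run = 4 ✓; length 19 ✓; GC 13/19 = 68.4%, outside 43.7–58.7% ✗; Tm = 64.9 + 41·(13 − 16.4)/19 = 57.6°C ✓ — fails.
Primer 2 (18 nt, A=8 T=3 G=4 C=3): longest run = 3 ✓; length 18 ✓; GC 7/18 = 38.9%, outside 43.7–58.7% ✗; Tm = 64.9 + 41·(7 − 16.4)/18 = 43.5°C, outside 45.3–61.6°C ✗ — fails.
Primer 3 (23 nt, A=8 T=4 G=8 C=3): longest run = 3 ✓; length 23 ✓; GC 11/23 = 47.8% ✓; Tm = 64.9 + 41·(11 − 16.4)/23 = 55.3°C ✓ — passes.
Primer 4 (23 nt, A=4 T=9 G=6 C=4): longest run = 2 ✓; length 23 ✓; GC 10/23 = 43.5%, outside 43.7–58.7% ✗; Tm = 64.9 + 41·(10 − 16.4)/23 = 53.5°C ✓ — fails.
Primer 5 (19 nt, A=3 T=3 G=5 C=8): longest run = 4 ✓; length 19 ✓; GC 13/19 = 68.4%, outside 43.7–58.7% ✗; Tm = 64.9 + 41·(13 − 16.4)/19 = 57.6°C ✓ — fails.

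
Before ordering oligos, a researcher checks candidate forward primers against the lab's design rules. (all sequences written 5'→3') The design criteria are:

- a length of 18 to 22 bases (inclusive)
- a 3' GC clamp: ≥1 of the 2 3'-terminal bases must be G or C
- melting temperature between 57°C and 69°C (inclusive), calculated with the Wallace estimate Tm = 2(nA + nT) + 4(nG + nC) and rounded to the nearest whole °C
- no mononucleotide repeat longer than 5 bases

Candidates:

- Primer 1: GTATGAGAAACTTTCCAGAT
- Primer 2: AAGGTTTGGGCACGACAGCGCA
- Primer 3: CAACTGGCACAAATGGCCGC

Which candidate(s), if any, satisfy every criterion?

Primer 1 (20 nt, A=7 T=6 G=4 C=3): length 20 ✓; 3' end AT has 0 G/C, need ≥1 ✗; Tm = 2·13 + 4·7 = 54°C, outside 57–69°C ✗; longest run = 3 ✓ — fails.
Primer 2 (22 nt, A=6 T=3 G=8 C=5): length 22 ✓; 3' end CA has 1 G/C ✓; Tm = 2·9 + 4·13 = 70°C, outside 57–69°C ✗; longest run = 3 ✓ — fails.
Primer 3 (20 nt, A=6 T=2 G=5 C=7): length 20 ✓; 3' end GC has 2 G/C ✓; Tm = 2·8 + 4·12 = 64°C ✓; longest run = 3 ✓ — passes.

Primer 3 only.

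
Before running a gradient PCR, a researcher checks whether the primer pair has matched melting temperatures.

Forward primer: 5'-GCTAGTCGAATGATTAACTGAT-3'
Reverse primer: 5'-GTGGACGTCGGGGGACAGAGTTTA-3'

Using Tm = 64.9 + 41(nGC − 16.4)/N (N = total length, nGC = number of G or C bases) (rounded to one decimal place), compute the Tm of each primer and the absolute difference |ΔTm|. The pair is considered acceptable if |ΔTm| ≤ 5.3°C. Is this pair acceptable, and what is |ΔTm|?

Forward: G+C = 8, N = 22 → Tm = 64.9 + 41·(8 − 16.4)/22 = 49.2°C.
Reverse: G+C = 14, N = 24 → Tm = 64.9 + 41·(14 − 16.4)/24 = 60.8°C.
|ΔTm| = |49.2 − 60.8| = 11.6°C, > 5.3°C.

|ΔTm| = 11.6°C; the pair is not acceptable.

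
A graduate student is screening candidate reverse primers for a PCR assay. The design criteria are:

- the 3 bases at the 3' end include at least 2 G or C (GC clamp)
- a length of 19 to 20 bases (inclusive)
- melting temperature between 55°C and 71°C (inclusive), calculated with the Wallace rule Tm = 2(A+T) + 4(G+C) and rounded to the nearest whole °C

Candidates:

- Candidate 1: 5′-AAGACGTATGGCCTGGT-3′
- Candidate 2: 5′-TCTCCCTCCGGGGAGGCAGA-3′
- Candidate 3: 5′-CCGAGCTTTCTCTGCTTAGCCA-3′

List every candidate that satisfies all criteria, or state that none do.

Candidate 1 (17 nt, A=4 T=4 G=6 C=3): 3' end GGT has 2 G/C ✓; length 17, outside 19–20 ✗; Tm = 2·8 + 4·9 = 52°C, outside 55–71°C ✗ — fails.
Candidate 2 (20 nt, A=3 T=3 G=7 C=7): 3' end AGA has 1 G/C, need ≥2 ✗; length 20 ✓; Tm = 2·6 + 4·14 = 68°C ✓ — fails.
Candidate 3 (22 nt, A=3 T=7 G=4 C=8): 3' end CCA has 2 G/C ✓; length 22, outside 19–20 ✗; Tm = 2·10 + 4·12 = 68°C ✓ — fails.

None of the candidates satisfy all criteria.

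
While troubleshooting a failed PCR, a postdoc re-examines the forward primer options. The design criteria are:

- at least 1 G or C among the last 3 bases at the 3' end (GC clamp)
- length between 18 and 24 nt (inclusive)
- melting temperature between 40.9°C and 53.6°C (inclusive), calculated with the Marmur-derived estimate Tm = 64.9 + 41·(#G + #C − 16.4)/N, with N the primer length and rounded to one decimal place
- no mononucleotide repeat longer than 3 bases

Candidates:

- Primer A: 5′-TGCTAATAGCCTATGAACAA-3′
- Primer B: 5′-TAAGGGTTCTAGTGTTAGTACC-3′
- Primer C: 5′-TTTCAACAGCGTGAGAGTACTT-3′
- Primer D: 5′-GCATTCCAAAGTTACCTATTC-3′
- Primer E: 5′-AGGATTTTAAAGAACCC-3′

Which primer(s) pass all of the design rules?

Primer A (20 nt, A=8 T=5 G=3 C=4): 3' end CAA has 1 G/C ✓; length 20 ✓; Tm = 64.9 + 41·(7 − 16.4)/20 = 45.6°C ✓; longest run = 2 ✓ — passes.
Primer B (22 nt, A=5 T=8 G=6 C=3): 3' end ACC has 2 G/C ✓; length 22 ✓; Tm = 64.9 + 41·(9 − 16.4)/22 = 51.1°C ✓; longest run = 3 ✓ — passes.
Primer C (22 nt, A=6 T=7 G=5 C=4): 3' end CTT has 1 G/C ✓; length 22 ✓; Tm = 64.9 + 41·(9 − 16.4)/22 = 51.1°C ✓; longest run = 3 ✓ — passes.
Primer D (21 nt, A=6 T=7 G=2 C=6): 3' end TTC has 1 G/C ✓; length 21 ✓; Tm = 64.9 + 41·(8 − 16.4)/21 = 48.5°C ✓; longest run = 3 ✓ — passes.
Primer E (17 nt, A=7 T=4 G=3 C=3): 3' end CCC has 3 G/C ✓; length 17, outside 18–24 ✗; Tm = 64.9 + 41·(6 − 16.4)/17 = 39.8°C, outside 40.9–53.6°C ✗; longest run = 4, exceeds 3 ✗ — fails.

Primer A, Primer B, Primer C and Primer D.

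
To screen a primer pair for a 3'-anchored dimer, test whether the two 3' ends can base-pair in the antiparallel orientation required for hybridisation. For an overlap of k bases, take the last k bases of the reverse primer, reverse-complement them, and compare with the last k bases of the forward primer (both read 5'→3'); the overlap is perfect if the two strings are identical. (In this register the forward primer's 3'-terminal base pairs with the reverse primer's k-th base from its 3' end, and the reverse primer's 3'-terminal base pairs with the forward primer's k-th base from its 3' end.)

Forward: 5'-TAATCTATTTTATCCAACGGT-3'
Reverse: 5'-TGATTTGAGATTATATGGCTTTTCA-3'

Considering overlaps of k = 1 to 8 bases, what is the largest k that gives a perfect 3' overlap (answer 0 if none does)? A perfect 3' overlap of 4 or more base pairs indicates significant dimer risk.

Longest perfect overlap: 1 complementary base pair; below the dimer-risk threshold (threshold 4).

Last 8 bases (5'→3') — forward …CCAACGGT, reverse …GCTTTTCA.
Reverse complement of the reverse primer's last 8 bases: TGAAAAGC; its first k bases are the reverse complement of the reverse primer's last k bases, so a perfect k-base overlap needs the forward primer's last k bases to equal them.
Comparing (forward last k vs required): k=1: T vs T ✓; k=2: GT vs TG ✗; k=3: GGT vs TGA ✗; k=4: CGGT vs TGAA ✗; k=5: ACGGT vs TGAAA ✗; k=6: AACGGT vs TGAAAA ✗; k=7: CAACGGT vs TGAAAAG ✗; k=8: CCAACGGT vs TGAAAAGC ✗.
Only k = 1 is perfect, so the longest perfect 3' overlap is 1.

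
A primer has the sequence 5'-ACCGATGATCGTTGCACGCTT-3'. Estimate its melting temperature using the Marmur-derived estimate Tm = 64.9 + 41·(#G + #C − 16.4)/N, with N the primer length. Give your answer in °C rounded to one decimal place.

54.4°C

Base counts: A=4, T=6, G=5, C=6; G+C = 11, N = 21.
Tm = 64.9 + 41·(11 − 16.4)/21 = 64.9 + -221.40/21 = 54.4°C.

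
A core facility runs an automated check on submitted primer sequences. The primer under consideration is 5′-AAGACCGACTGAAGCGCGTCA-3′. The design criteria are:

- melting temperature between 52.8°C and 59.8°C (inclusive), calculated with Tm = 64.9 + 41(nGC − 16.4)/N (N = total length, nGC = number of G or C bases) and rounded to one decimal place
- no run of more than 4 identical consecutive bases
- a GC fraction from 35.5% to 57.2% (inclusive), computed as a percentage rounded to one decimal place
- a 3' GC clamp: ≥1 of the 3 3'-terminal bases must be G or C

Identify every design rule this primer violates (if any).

Base counts: A=7, T=2, G=6, C=6 (length 21).
Tm: Tm = 64.9 + 41·(12 − 16.4)/21 = 56.3°C ✓
homopolymer run: longest run = 2 ✓
GC content: GC 12/21 = 57.1% ✓
GC clamp: 3' end TCA has 1 G/C ✓

Meets all criteria.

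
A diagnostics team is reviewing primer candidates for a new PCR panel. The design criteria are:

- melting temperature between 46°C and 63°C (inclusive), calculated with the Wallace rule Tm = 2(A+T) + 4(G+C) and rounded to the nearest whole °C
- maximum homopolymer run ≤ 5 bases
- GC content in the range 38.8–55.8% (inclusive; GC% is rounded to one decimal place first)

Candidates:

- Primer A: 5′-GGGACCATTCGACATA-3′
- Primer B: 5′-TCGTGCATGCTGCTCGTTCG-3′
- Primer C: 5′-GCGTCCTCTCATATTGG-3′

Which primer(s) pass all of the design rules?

Primer A and Primer C.

Primer A (16 nt, A=5 T=3 G=4 C=4): Tm = 2·8 + 4·8 = 48°C ✓; longest run = 3 ✓; GC 8/16 = 50.0% ✓ — passes.
Primer B (20 nt, A=1 T=7 G=6 C=6): Tm = 2·8 + 4·12 = 64°C, outside 46–63°C ✗; longest run = 2 ✓; GC 12/20 = 60.0%, outside 38.8–55.8% ✗ — fails.
Primer C (17 nt, A=2 T=6 G=4 C=5): Tm = 2·8 + 4·9 = 52°C ✓; longest run = 2 ✓; GC 9/17 = 52.9% ✓ — passes.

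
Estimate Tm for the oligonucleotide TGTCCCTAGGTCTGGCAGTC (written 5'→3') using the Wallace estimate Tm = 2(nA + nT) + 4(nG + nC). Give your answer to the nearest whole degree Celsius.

Base counts: A=2, T=6, G=6, C=6 (length 20).
Tm = 2·(2+6) + 4·(6+6) = 2·8 + 4·12 = 16 + 48 = 64°C.

64°C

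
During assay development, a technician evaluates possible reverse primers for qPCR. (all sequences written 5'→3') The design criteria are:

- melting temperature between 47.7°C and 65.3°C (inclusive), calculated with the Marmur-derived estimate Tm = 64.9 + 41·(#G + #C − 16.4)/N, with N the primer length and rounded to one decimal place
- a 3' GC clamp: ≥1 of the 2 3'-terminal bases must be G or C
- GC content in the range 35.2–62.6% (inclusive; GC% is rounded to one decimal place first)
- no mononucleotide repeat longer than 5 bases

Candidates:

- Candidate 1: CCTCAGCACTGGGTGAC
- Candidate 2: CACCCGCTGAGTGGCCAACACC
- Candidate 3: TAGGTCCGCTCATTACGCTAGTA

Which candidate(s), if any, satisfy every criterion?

Candidate 1 (17 nt, A=3 T=3 G=5 C=6): Tm = 64.9 + 41·(11 − 16.4)/17 = 51.9°C ✓; 3' end AC has 1 G/C ✓; GC 11/17 = 64.7%, outside 35.2–62.6% ✗; longest run = 3 ✓ — fails.
Candidate 2 (22 nt, A=5 T=2 G=5 C=10): Tm = 64.9 + 41·(15 − 16.4)/22 = 62.3°C ✓; 3' end CC has 2 G/C ✓; GC 15/22 = 68.2%, outside 35.2–62.6% ✗; longest run = 3 ✓ — fails.
Candidate 3 (23 nt, A=5 T=7 G=5 C=6): Tm = 64.9 + 41·(11 − 16.4)/23 = 55.3°C ✓; 3' end TA has 0 G/C, need ≥1 ✗; GC 11/23 = 47.8% ✓; longest run = 2 ✓ — fails.

None of the candidates satisfy all criteria.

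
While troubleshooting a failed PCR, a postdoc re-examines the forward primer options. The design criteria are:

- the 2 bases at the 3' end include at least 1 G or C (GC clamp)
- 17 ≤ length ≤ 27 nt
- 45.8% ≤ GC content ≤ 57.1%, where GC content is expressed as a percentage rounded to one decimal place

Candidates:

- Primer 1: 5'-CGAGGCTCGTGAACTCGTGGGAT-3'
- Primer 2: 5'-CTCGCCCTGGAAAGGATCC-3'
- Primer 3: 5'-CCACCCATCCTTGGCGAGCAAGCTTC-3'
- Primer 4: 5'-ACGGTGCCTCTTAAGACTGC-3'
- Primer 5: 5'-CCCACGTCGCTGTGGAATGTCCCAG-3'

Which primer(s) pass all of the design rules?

Primer 1 (23 nt, A=4 T=5 G=9 C=5): 3' end AT has 0 G/C, need ≥1 ✗; length 23 ✓; GC 14/23 = 60.9%, outside 45.8–57.1% ✗ — fails.
Primer 2 (19 nt, A=4 T=3 G=5 C=7): 3' end CC has 2 G/C ✓; length 19 ✓; GC 12/19 = 63.2%, outside 45.8–57.1% ✗ — fails.
Primer 3 (26 nt, A=5 T=5 G=5 C=11): 3' end TC has 1 G/C ✓; length 26 ✓; GC 16/26 = 61.5%, outside 45.8–57.1% ✗ — fails.
Primer 4 (20 nt, A=4 T=5 G=5 C=6): 3' end GC has 2 G/C ✓; length 20 ✓; GC 11/20 = 55.0% ✓ — passes.
Primer 5 (25 nt, A=4 T=5 G=7 C=9): 3' end AG has 1 G/C ✓; length 25 ✓; GC 16/25 = 64.0%, outside 45.8–57.1% ✗ — fails.

Primer 4 only.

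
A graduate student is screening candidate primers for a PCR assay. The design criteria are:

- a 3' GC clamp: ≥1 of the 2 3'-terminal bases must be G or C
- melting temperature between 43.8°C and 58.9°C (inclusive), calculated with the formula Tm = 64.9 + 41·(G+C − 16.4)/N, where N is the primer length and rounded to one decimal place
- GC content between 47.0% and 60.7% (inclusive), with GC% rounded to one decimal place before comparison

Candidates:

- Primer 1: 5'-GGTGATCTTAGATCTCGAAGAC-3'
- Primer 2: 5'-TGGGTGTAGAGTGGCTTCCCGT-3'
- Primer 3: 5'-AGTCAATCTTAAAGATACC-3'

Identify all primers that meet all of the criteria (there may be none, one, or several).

Primer 2 only.

Primer 1 (22 nt, A=6 T=6 G=6 C=4): 3' end AC has 1 G/C ✓; Tm = 64.9 + 41·(10 − 16.4)/22 = 53.0°C ✓; GC 10/22 = 45.5%, outside 47.0–60.7% ✗ — fails.
Primer 2 (22 nt, A=2 T=7 G=9 C=4): 3' end GT has 1 G/C ✓; Tm = 64.9 + 41·(13 − 16.4)/22 = 58.6°C ✓; GC 13/22 = 59.1% ✓ — passes.
Primer 3 (19 nt, A=8 T=5 G=2 C=4): 3' end CC has 2 G/C ✓; Tm = 64.9 + 41·(6 − 16.4)/19 = 42.5°C, outside 43.8–58.9°C ✗; GC 6/19 = 31.6%, outside 47.0–60.7% ✗ — fails.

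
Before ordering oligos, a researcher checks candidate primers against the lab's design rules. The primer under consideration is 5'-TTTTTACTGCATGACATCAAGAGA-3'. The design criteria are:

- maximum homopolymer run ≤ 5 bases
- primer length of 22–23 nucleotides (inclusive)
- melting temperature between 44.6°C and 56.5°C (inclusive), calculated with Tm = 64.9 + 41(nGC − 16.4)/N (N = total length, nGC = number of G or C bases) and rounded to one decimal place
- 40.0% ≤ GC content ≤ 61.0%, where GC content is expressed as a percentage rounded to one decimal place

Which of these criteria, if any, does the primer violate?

Fails: length, GC content.

Base counts: A=8, T=8, G=4, C=4 (length 24).
homopolymer run: longest run = 5 ✓
length: length 24, outside 22–23 ✗
Tm: Tm = 64.9 + 41·(8 − 16.4)/24 = 50.6°C ✓
GC content: GC 8/24 = 33.3%, outside 40.0–61.0% ✗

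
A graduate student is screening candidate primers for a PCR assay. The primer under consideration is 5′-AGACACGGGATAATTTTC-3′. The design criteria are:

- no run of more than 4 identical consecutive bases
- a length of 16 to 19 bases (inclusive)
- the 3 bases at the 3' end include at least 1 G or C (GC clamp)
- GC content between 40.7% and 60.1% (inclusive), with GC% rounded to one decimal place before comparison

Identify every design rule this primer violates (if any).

Fails: GC content.

Base counts: A=6, T=5, G=4, C=3 (length 18).
homopolymer run: longest run = 4 ✓
length: length 18 ✓
GC clamp: 3' end TTC has 1 G/C ✓
GC content: GC 7/18 = 38.9%, outside 40.7–60.1% ✗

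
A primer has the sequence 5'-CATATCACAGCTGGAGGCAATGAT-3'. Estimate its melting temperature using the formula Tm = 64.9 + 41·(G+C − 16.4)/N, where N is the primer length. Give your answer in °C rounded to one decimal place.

Base counts: A=8, T=5, G=6, C=5; G+C = 11, N = 24.
Tm = 64.9 + 41·(11 − 16.4)/24 = 64.9 + -221.40/24 = 55.7°C.

55.7°C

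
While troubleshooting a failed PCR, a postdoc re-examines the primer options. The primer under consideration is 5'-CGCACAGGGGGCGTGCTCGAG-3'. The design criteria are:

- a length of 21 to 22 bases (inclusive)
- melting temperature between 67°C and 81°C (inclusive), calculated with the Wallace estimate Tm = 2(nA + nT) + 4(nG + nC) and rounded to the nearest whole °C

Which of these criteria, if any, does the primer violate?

Base counts: A=3, T=2, G=10, C=6 (length 21).
length: length 21 ✓
Tm: Tm = 2·5 + 4·16 = 74°C ✓

Meets all criteria.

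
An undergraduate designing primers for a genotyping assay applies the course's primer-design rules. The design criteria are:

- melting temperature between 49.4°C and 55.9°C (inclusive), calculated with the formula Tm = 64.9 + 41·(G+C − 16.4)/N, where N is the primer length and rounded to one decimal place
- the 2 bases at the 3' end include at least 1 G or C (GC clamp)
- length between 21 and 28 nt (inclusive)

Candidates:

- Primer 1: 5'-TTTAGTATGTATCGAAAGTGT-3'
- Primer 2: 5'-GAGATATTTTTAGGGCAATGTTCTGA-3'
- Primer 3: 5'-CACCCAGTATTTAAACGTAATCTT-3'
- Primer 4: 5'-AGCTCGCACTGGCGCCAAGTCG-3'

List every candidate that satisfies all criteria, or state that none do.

Primer 2 only.

Primer 1 (21 nt, A=6 T=9 G=5 C=1): Tm = 64.9 + 41·(6 − 16.4)/21 = 44.6°C, outside 49.4–55.9°C ✗; 3' end GT has 1 G/C ✓; length 21 ✓ — fails.
Primer 2 (26 nt, A=7 T=10 G=7 C=2): Tm = 64.9 + 41·(9 − 16.4)/26 = 53.2°C ✓; 3' end GA has 1 G/C ✓; length 26 ✓ — passes.
Primer 3 (24 nt, A=8 T=8 G=2 C=6): Tm = 64.9 + 41·(8 − 16.4)/24 = 50.6°C ✓; 3' end TT has 0 G/C, need ≥1 ✗; length 24 ✓ — fails.
Primer 4 (22 nt, A=4 T=3 G=7 C=8): Tm = 64.9 + 41·(15 − 16.4)/22 = 62.3°C, outside 49.4–55.9°C ✗; 3' end CG has 2 G/C ✓; length 22 ✓ — fails.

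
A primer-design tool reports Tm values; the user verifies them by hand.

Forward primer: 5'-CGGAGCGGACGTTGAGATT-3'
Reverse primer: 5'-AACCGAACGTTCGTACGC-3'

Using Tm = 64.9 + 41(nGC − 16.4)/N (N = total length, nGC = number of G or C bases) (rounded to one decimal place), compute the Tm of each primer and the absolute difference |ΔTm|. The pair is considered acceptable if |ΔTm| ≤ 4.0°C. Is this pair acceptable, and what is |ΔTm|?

|ΔTm| = 2.9°C; the pair is acceptable.

Forward: G+C = 11, N = 19 → Tm = 64.9 + 41·(11 − 16.4)/19 = 53.2°C.
Reverse: G+C = 10, N = 18 → Tm = 64.9 + 41·(10 − 16.4)/18 = 50.3°C.
|ΔTm| = |53.2 − 50.3| = 2.9°C, ≤ 4.0°C.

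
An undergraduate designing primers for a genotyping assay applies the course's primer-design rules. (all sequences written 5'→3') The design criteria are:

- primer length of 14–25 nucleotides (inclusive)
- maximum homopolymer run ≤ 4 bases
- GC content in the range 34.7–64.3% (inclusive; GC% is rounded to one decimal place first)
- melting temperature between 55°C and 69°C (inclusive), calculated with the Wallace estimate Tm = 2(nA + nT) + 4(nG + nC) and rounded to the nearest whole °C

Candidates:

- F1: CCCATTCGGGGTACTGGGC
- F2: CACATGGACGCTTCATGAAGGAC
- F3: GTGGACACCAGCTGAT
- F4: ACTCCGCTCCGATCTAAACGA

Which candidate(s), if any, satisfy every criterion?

F4 only.

F1 (19 nt, A=2 T=4 G=7 C=6): length 19 ✓; longest run = 4 ✓; GC 13/19 = 68.4%, outside 34.7–64.3% ✗; Tm = 2·6 + 4·13 = 64°C ✓ — fails.
F2 (23 nt, A=7 T=4 G=6 C=6): length 23 ✓; longest run = 2 ✓; GC 12/23 = 52.2% ✓; Tm = 2·11 + 4·12 = 70°C, outside 55–69°C ✗ — fails.
F3 (16 nt, A=4 T=3 G=5 C=4): length 16 ✓; longest run = 2 ✓; GC 9/16 = 56.3% ✓; Tm = 2·7 + 4·9 = 50°C, outside 55–69°C ✗ — fails.
F4 (21 nt, A=6 T=4 G=3 C=8): length 21 ✓; longest run = 3 ✓; GC 11/21 = 52.4% ✓; Tm = 2·10 + 4·11 = 64°C ✓ — passes.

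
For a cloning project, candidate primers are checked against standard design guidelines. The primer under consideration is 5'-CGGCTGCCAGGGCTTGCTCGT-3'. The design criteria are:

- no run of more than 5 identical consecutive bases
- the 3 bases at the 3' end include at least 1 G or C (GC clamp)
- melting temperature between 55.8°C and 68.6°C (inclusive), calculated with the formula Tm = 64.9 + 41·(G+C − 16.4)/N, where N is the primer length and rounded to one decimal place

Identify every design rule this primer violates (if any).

Meets all criteria.

Base counts: A=1, T=5, G=8, C=7 (length 21).
homopolymer run: longest run = 3 ✓
GC clamp: 3' end CGT has 2 G/C ✓
Tm: Tm = 64.9 + 41·(15 − 16.4)/21 = 62.2°C ✓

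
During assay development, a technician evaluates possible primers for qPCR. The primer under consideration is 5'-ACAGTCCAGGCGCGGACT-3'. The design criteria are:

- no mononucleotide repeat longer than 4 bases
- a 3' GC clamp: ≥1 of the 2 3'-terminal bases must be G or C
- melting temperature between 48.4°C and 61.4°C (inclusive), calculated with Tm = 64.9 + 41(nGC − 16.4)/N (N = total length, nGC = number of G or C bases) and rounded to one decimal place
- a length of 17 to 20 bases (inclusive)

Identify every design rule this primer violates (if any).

Base counts: A=4, T=2, G=6, C=6 (length 18).
homopolymer run: longest run = 2 ✓
GC clamp: 3' end CT has 1 G/C ✓
Tm: Tm = 64.9 + 41·(12 − 16.4)/18 = 54.9°C ✓
length: length 18 ✓

Meets all criteria.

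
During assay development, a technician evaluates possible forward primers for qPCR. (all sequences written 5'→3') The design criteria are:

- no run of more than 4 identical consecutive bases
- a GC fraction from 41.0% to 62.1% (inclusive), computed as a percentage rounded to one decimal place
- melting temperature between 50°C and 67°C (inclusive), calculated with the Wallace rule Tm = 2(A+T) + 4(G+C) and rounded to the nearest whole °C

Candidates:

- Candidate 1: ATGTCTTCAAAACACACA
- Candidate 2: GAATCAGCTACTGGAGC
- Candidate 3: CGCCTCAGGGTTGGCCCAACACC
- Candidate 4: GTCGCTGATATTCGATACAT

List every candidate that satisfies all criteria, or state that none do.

Candidate 2 only.

Candidate 1 (18 nt, A=8 T=4 G=1 C=5): longest run = 4 ✓; GC 6/18 = 33.3%, outside 41.0–62.1% ✗; Tm = 2·12 + 4·6 = 48°C, outside 50–67°C ✗ — fails.
Candidate 2 (17 nt, A=5 T=3 G=5 C=4): longest run = 2 ✓; GC 9/17 = 52.9% ✓; Tm = 2·8 + 4·9 = 52°C ✓ — passes.
Candidate 3 (23 nt, A=4 T=3 G=6 C=10): longest run = 3 ✓; GC 16/23 = 69.6%, outside 41.0–62.1% ✗; Tm = 2·7 + 4·16 = 78°C, outside 50–67°C ✗ — fails.
Candidate 4 (20 nt, A=5 T=7 G=4 C=4): longest run = 2 ✓; GC 8/20 = 40.0%, outside 41.0–62.1% ✗; Tm = 2·12 + 4·8 = 56°C ✓ — fails.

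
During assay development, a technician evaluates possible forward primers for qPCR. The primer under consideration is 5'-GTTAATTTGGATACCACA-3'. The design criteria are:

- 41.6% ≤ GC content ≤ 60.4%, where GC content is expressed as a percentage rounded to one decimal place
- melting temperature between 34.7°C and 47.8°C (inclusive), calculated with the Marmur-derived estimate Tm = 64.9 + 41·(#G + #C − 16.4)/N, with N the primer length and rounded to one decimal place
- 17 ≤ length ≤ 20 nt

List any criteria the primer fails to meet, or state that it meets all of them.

Fails: GC content.

Base counts: A=6, T=6, G=3, C=3 (length 18).
GC content: GC 6/18 = 33.3%, outside 41.6–60.4% ✗
Tm: Tm = 64.9 + 41·(6 − 16.4)/18 = 41.2°C ✓
length: length 18 ✓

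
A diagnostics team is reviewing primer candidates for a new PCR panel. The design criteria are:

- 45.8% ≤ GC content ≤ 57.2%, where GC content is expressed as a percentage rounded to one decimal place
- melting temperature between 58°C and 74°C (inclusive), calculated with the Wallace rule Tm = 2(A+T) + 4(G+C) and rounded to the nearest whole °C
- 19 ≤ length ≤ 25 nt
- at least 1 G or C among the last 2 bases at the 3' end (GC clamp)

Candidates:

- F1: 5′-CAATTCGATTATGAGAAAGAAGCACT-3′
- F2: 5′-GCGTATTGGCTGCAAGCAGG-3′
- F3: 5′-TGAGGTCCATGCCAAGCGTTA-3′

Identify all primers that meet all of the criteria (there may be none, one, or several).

None of the candidates satisfy all criteria.

F1 (26 nt, A=11 T=6 G=5 C=4): GC 9/26 = 34.6%, outside 45.8–57.2% ✗; Tm = 2·17 + 4·9 = 70°C ✓; length 26, outside 19–25 ✗; 3' end CT has 1 G/C ✓ — fails.
F2 (20 nt, A=4 T=4 G=8 C=4): GC 12/20 = 60.0%, outside 45.8–57.2% ✗; Tm = 2·8 + 4·12 = 64°C ✓; length 20 ✓; 3' end GG has 2 G/C ✓ — fails.
F3 (21 nt, A=5 T=5 G=6 C=5): GC 11/21 = 52.4% ✓; Tm = 2·10 + 4·11 = 64°C ✓; length 21 ✓; 3' end TA has 0 G/C, need ≥1 ✗ — fails.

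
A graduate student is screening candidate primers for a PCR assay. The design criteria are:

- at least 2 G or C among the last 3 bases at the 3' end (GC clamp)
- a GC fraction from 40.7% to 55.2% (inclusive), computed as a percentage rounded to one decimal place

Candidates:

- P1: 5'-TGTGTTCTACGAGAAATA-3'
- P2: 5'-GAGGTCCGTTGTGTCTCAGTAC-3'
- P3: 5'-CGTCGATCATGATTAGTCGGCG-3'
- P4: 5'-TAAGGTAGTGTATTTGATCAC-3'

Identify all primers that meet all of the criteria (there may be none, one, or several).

P1 (18 nt, A=6 T=6 G=4 C=2): 3' end ATA has 0 G/C, need ≥2 ✗; GC 6/18 = 33.3%, outside 40.7–55.2% ✗ — fails.
P2 (22 nt, A=3 T=7 G=7 C=5): 3' end TAC has 1 G/C, need ≥2 ✗; GC 12/22 = 54.5% ✓ — fails.
P3 (22 nt, A=4 T=6 G=7 C=5): 3' end GCG has 3 G/C ✓; GC 12/22 = 54.5% ✓ — passes.
P4 (21 nt, A=6 T=8 G=5 C=2): 3' end CAC has 2 G/C ✓; GC 7/21 = 33.3%, outside 40.7–55.2% ✗ — fails.

P3 only.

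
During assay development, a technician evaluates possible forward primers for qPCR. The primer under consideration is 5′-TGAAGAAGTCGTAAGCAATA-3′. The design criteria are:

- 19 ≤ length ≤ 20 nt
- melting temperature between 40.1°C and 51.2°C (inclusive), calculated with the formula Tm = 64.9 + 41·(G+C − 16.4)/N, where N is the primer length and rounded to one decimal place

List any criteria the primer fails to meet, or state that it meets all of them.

Base counts: A=9, T=4, G=5, C=2 (length 20).
length: length 20 ✓
Tm: Tm = 64.9 + 41·(7 − 16.4)/20 = 45.6°C ✓

Meets all criteria.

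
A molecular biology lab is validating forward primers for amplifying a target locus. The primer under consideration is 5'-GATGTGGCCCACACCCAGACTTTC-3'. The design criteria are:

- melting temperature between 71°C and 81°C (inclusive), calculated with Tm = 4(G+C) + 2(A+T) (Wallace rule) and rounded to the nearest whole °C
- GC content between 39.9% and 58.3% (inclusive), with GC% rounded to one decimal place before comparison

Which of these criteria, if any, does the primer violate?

Meets all criteria.

Base counts: A=5, T=5, G=5, C=9 (length 24).
Tm: Tm = 2·10 + 4·14 = 76°C ✓
GC content: GC 14/24 = 58.3% ✓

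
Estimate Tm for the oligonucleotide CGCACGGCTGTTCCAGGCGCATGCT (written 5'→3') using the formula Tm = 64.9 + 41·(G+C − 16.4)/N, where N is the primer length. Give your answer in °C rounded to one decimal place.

65.9°C

Base counts: A=3, T=5, G=8, C=9; G+C = 17, N = 25.
Tm = 64.9 + 41·(17 − 16.4)/25 = 64.9 + 24.60/25 = 65.9°C.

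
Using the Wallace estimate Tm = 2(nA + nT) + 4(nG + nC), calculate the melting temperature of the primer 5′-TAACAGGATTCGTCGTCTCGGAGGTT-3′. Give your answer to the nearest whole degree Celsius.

Base counts: A=5, T=8, G=8, C=5 (length 26).
Tm = 2·(5+8) + 4·(8+5) = 2·13 + 4·13 = 26 + 52 = 78°C.

78°C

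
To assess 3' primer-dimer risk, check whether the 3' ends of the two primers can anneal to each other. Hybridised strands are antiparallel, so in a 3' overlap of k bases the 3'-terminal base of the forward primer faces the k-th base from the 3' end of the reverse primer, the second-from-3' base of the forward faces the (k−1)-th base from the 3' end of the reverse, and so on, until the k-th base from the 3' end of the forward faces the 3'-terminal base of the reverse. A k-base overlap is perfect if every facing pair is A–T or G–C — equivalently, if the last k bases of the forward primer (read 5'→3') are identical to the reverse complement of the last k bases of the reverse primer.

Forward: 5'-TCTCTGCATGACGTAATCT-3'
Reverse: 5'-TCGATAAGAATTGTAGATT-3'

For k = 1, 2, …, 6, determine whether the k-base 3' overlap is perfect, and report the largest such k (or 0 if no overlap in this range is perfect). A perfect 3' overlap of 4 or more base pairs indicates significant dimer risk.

Last 6 bases (5'→3') — forward …TAATCT, reverse …TAGATT.
Reverse complement of the reverse primer's last 6 bases: AATCTA; its first k bases are the reverse complement of the reverse primer's last k bases, so a perfect k-base overlap needs the forward primer's last k bases to equal them.
Comparing (forward last k vs required): k=1: T vs A ✗; k=2: CT vs AA ✗; k=3: TCT vs AAT ✗; k=4: ATCT vs AATC ✗; k=5: AATCT vs AATCT ✓; k=6: TAATCT vs AATCTA ✗.
Only k = 5 is perfect, so the longest perfect 3' overlap is 5.

Longest perfect overlap: 5 complementary base pairs; significant dimer risk (threshold 4).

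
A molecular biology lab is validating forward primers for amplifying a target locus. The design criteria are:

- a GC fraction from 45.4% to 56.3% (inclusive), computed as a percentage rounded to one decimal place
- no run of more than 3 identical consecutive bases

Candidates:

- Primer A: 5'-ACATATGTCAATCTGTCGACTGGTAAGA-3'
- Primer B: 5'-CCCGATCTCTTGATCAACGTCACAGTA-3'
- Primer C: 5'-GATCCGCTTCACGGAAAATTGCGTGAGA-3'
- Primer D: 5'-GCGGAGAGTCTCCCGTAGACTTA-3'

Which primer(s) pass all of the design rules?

Primer A (28 nt, A=9 T=8 G=6 C=5): GC 11/28 = 39.3%, outside 45.4–56.3% ✗; longest run = 2 ✓ — fails.
Primer B (27 nt, A=7 T=7 G=4 C=9): GC 13/27 = 48.1% ✓; longest run = 3 ✓ — passes.
Primer C (28 nt, A=8 T=6 G=8 C=6): GC 14/28 = 50.0% ✓; longest run = 4, exceeds 3 ✗ — fails.
Primer D (23 nt, A=5 T=5 G=7 C=6): GC 13/23 = 56.5%, outside 45.4–56.3% ✗; longest run = 3 ✓ — fails.

Primer B only.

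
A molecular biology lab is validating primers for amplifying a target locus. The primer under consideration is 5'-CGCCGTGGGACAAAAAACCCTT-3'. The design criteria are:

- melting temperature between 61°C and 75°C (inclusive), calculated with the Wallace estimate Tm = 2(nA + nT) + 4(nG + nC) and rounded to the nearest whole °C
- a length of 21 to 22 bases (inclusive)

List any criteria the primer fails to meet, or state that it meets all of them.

Base counts: A=7, T=3, G=5, C=7 (length 22).
Tm: Tm = 2·10 + 4·12 = 68°C ✓
length: length 22 ✓

Meets all criteria.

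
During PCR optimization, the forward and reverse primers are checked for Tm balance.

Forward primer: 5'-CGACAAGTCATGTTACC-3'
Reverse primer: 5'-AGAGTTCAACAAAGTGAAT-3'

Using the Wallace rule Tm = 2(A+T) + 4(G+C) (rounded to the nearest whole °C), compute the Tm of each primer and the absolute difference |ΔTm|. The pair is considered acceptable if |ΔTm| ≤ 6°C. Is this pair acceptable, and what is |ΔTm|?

Forward: A=5 T=4 G=3 C=5 → Tm = 2·9 + 4·8 = 50°C.
Reverse: A=9 T=4 G=4 C=2 → Tm = 2·13 + 4·6 = 50°C.
|ΔTm| = |50 − 50| = 0°C, ≤ 6°C.

|ΔTm| = 0°C; the pair is acceptable.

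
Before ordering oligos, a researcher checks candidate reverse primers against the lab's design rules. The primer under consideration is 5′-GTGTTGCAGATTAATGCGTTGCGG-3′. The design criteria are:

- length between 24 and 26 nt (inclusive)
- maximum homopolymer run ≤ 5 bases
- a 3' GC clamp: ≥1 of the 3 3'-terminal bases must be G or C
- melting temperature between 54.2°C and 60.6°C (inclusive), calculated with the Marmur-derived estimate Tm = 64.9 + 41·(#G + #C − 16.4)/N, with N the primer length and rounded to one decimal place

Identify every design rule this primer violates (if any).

Meets all criteria.

Base counts: A=4, T=8, G=9, C=3 (length 24).
length: length 24 ✓
homopolymer run: longest run = 2 ✓
GC clamp: 3' end CGG has 3 G/C ✓
Tm: Tm = 64.9 + 41·(12 − 16.4)/24 = 57.4°C ✓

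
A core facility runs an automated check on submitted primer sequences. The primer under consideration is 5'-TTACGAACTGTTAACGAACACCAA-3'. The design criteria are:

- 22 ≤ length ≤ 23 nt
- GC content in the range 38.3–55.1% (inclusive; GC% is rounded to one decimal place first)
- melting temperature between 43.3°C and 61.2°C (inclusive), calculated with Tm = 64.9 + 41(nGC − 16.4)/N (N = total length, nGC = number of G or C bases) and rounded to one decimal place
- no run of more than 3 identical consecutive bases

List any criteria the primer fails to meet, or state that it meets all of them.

Base counts: A=10, T=5, G=3, C=6 (length 24).
length: length 24, outside 22–23 ✗
GC content: GC 9/24 = 37.5%, outside 38.3–55.1% ✗
Tm: Tm = 64.9 + 41·(9 − 16.4)/24 = 52.3°C ✓
homopolymer run: longest run = 2 ✓

Fails: length, GC content.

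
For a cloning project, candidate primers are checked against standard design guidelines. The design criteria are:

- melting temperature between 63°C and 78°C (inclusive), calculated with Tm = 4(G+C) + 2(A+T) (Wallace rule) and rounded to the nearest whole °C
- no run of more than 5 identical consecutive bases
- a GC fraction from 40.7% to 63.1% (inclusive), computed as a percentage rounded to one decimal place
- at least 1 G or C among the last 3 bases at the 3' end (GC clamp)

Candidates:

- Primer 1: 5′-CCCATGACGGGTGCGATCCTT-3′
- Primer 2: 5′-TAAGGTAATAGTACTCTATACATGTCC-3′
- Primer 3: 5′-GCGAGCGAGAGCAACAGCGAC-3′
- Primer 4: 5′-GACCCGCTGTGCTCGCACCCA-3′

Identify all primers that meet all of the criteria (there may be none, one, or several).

Primer 1 (21 nt, A=3 T=5 G=6 C=7): Tm = 2·8 + 4·13 = 68°C ✓; longest run = 3 ✓; GC 13/21 = 61.9% ✓; 3' end CTT has 1 G/C ✓ — passes.
Primer 2 (27 nt, A=9 T=9 G=4 C=5): Tm = 2·18 + 4·9 = 72°C ✓; longest run = 2 ✓; GC 9/27 = 33.3%, outside 40.7–63.1% ✗; 3' end TCC has 2 G/C ✓ — fails.
Primer 3 (21 nt, A=7 T=0 G=8 C=6): Tm = 2·7 + 4·14 = 70°C ✓; longest run = 2 ✓; GC 14/21 = 66.7%, outside 40.7–63.1% ✗; 3' end GAC has 2 G/C ✓ — fails.
Primer 4 (21 nt, A=3 T=3 G=5 C=10): Tm = 2·6 + 4·15 = 72°C ✓; longest run = 3 ✓; GC 15/21 = 71.4%, outside 40.7–63.1% ✗; 3' end CCA has 2 G/C ✓ — fails.

Primer 1 only.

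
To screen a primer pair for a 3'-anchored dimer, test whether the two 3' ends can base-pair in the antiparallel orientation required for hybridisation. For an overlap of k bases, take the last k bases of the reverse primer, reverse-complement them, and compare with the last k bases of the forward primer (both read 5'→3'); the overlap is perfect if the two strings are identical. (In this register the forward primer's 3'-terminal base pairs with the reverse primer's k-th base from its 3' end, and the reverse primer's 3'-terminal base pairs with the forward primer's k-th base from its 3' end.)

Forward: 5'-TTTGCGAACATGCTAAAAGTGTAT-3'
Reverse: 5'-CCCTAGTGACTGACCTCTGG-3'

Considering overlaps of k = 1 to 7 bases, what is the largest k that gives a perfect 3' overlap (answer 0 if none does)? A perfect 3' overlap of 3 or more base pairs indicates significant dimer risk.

Longest perfect overlap: 0 complementary base pairs; below the dimer-risk threshold (threshold 3).

Last 7 bases (5'→3') — forward …AGTGTAT, reverse …CCTCTGG.
Reverse complement of the reverse primer's last 7 bases: CCAGAGG; its first k bases are the reverse complement of the reverse primer's last k bases, so a perfect k-base overlap needs the forward primer's last k bases to equal them.
Comparing (forward last k vs required): k=1: T vs C ✗; k=2: AT vs CC ✗; k=3: TAT vs CCA ✗; k=4: GTAT vs CCAG ✗; k=5: TGTAT vs CCAGA ✗; k=6: GTGTAT vs CCAGAG ✗; k=7: AGTGTAT vs CCAGAGG ✗.
No overlap length from 1 to 7 is perfect, so the longest perfect 3' overlap is 0.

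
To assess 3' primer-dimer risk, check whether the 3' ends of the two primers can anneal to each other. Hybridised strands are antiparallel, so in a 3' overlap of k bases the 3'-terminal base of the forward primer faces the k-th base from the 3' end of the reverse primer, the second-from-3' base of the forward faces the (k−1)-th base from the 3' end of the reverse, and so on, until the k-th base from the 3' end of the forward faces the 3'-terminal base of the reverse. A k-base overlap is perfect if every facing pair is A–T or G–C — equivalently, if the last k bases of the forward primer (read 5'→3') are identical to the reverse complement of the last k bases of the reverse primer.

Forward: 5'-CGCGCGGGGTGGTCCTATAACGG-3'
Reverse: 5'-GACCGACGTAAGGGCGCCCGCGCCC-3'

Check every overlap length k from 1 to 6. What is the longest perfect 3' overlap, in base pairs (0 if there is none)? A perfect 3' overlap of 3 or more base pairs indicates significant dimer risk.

Last 6 bases (5'→3') — forward …TAACGG, reverse …GCGCCC.
Reverse complement of the reverse primer's last 6 bases: GGGCGC; its first k bases are the reverse complement of the reverse primer's last k bases, so a perfect k-base overlap needs the forward primer's last k bases to equal them.
Comparing (forward last k vs required): k=1: G vs G ✓; k=2: GG vs GG ✓; k=3: CGG vs GGG ✗; k=4: ACGG vs GGGC ✗; k=5: AACGG vs GGGCG ✗; k=6: TAACGG vs GGGCGC ✗.
Perfect overlaps at k = 1, 2; the largest is 2.

Longest perfect overlap: 2 complementary base pairs; below the dimer-risk threshold (threshold 3).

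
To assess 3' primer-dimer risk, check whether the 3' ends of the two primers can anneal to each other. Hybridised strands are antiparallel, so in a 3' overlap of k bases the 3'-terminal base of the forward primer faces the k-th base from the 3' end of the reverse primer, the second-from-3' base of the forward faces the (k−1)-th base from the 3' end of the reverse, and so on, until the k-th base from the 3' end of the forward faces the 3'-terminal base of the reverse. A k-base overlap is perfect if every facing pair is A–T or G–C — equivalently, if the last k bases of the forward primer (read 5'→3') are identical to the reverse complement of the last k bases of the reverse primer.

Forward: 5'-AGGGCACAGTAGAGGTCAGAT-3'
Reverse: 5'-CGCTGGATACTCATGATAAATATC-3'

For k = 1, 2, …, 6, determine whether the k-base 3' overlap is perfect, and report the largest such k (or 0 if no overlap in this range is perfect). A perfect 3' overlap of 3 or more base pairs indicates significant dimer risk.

Last 6 bases (5'→3') — forward …TCAGAT, reverse …AATATC.
Reverse complement of the reverse primer's last 6 bases: GATATT; its first k bases are the reverse complement of the reverse primer's last k bases, so a perfect k-base overlap needs the forward primer's last k bases to equal them.
Comparing (forward last k vs required): k=1: T vs G ✗; k=2: AT vs GA ✗; k=3: GAT vs GAT ✓; k=4: AGAT vs GATA ✗; k=5: CAGAT vs GATAT ✗; k=6: TCAGAT vs GATATT ✗.
Only k = 3 is perfect, so the longest perfect 3' overlap is 3.

Longest perfect overlap: 3 complementary base pairs; significant dimer risk (threshold 3).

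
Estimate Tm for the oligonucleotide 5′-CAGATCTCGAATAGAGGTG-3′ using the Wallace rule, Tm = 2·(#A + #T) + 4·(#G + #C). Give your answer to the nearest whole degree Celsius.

56°C

Base counts: A=6, T=4, G=6, C=3 (length 19).
Tm = 2·(6+4) + 4·(6+3) = 2·10 + 4·9 = 20 + 36 = 56°C.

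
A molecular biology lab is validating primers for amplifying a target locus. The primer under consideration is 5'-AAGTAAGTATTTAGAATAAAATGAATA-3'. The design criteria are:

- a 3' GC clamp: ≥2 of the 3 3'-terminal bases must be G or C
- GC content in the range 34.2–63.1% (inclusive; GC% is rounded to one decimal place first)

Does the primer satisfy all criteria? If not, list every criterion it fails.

Fails: GC clamp, GC content.

Base counts: A=15, T=8, G=4, C=0 (length 27).
GC clamp: 3' end ATA has 0 G/C, need ≥2 ✗
GC content: GC 4/27 = 14.8%, outside 34.2–63.1% ✗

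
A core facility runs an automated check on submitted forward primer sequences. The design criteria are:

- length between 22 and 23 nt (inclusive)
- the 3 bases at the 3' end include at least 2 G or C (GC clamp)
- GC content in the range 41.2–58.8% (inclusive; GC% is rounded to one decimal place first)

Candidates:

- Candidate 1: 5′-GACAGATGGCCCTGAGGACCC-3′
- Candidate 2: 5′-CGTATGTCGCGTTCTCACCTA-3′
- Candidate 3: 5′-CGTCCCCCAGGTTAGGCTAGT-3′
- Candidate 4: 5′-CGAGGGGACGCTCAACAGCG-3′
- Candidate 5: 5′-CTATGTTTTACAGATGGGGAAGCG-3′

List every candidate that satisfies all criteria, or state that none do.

Candidate 1 (21 nt, A=5 T=2 G=7 C=7): length 21, outside 22–23 ✗; 3' end CCC has 3 G/C ✓; GC 14/21 = 66.7%, outside 41.2–58.8% ✗ — fails.
Candidate 2 (21 nt, A=3 T=7 G=4 C=7): length 21, outside 22–23 ✗; 3' end CTA has 1 G/C, need ≥2 ✗; GC 11/21 = 52.4% ✓ — fails.
Candidate 3 (21 nt, A=3 T=5 G=6 C=7): length 21, outside 22–23 ✗; 3' end AGT has 1 G/C, need ≥2 ✗; GC 13/21 = 61.9%, outside 41.2–58.8% ✗ — fails.
Candidate 4 (20 nt, A=5 T=1 G=8 C=6): length 20, outside 22–23 ✗; 3' end GCG has 3 G/C ✓; GC 14/20 = 70.0%, outside 41.2–58.8% ✗ — fails.
Candidate 5 (24 nt, A=6 T=7 G=8 C=3): length 24, outside 22–23 ✗; 3' end GCG has 3 G/C ✓; GC 11/24 = 45.8% ✓ — fails.

None of the candidates satisfy all criteria.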